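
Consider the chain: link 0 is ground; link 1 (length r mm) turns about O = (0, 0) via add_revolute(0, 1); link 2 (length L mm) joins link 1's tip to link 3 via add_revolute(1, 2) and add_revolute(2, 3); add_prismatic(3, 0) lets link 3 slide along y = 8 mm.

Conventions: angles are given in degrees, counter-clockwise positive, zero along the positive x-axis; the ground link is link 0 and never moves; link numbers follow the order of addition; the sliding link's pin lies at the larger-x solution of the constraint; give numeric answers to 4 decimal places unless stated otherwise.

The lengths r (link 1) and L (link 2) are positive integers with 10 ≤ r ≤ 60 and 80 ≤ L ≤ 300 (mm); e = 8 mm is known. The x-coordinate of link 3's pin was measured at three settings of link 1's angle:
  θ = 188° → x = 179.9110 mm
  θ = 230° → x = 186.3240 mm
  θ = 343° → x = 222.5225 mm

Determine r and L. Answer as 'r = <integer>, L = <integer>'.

constraint per measurement: (x − r cos θ)² + (r sin θ − e)² = L²
subtracting the θ₁ and θ₂ equations cancels the r² and L² terms:
r = (x₁² − x₂²) / (2[(x₁cos θ₁ + e sin θ₁) − (x₂cos θ₂ + e sin θ₂)]) = 22.0001 → r = 22
L² = (x₁ − r cos θ₁)² + (r sin θ₁ − e)² = 40804.0021 → L = 202.0000 → L = 202
check at θ₃=343°: x = 222.5225 (printed 222.5225) ✓

r = 22, L = 202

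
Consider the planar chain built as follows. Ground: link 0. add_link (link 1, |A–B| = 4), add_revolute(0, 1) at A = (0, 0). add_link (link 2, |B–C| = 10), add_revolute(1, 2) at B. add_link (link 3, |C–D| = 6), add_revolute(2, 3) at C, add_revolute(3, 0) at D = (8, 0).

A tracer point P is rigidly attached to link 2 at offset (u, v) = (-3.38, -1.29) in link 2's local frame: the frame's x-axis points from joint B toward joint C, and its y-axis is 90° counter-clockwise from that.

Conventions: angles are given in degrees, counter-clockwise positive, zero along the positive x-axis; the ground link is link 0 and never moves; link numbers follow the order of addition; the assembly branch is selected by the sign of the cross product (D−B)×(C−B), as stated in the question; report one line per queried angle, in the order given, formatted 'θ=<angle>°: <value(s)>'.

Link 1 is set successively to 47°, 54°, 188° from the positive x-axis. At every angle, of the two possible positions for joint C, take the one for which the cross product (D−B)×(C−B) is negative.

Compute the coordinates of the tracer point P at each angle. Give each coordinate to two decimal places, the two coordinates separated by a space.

A=(0,0), D=(8.00,0)
θ=47°: B = A + 4.00·(cos47°, sin47°) = (2.7280, 2.9254)
θ=47°: |BD| = 6.0293
θ=47°: circle(B,10.00) ∩ circle(D,6.00): a=8.3221, h=5.5446
θ=47°:   candidates: C₊=(12.6951,3.7358) cross=33.430; C₋=(7.3146,-5.9607) cross=-33.430
θ=47°:   branch - wants cross < 0 → take C=(7.3146,-5.9607) (cross=-33.430)
θ=47°: ex = (C−B)/|BC| = (0.4587,-0.8886); ey = (0.8886,0.4587)
θ=47°: P = B + -3.38·ex + -1.29·ey = (0.0314,5.3373)
θ=54°: B = A + 4.00·(cos54°, sin54°) = (2.3511, 3.2361)
θ=54°: |BD| = 6.5101
θ=54°: circle(B,10.00) ∩ circle(D,6.00): a=8.1705, h=5.7657
θ=54°:   candidates: C₊=(12.3067,4.1776) cross=37.535; C₋=(6.5747,-5.8282) cross=-37.535
θ=54°:   branch - wants cross < 0 → take C=(6.5747,-5.8282) (cross=-37.535)
θ=54°: ex = (C−B)/|BC| = (0.4224,-0.9064); ey = (0.9064,0.4224)
θ=54°: P = B + -3.38·ex + -1.29·ey = (-0.2457,5.7550)
θ=188°: B = A + 4.00·(cos188°, sin188°) = (-3.9611, -0.5567)
θ=188°: |BD| = 11.9740
θ=188°: circle(B,10.00) ∩ circle(D,6.00): a=8.6595, h=5.0014
θ=188°:   candidates: C₊=(4.4565,4.8419) cross=59.887; C₋=(4.9215,-5.1501) cross=-59.887
θ=188°:   branch - wants cross < 0 → take C=(4.9215,-5.1501) (cross=-59.887)
θ=188°: ex = (C−B)/|BC| = (0.8883,-0.4593); ey = (0.4593,0.8883)
θ=188°: P = B + -3.38·ex + -1.29·ey = (-7.5559,-0.1500)

θ=47°: 0.03 5.34
θ=54°: -0.25 5.75
θ=188°: -7.56 -0.15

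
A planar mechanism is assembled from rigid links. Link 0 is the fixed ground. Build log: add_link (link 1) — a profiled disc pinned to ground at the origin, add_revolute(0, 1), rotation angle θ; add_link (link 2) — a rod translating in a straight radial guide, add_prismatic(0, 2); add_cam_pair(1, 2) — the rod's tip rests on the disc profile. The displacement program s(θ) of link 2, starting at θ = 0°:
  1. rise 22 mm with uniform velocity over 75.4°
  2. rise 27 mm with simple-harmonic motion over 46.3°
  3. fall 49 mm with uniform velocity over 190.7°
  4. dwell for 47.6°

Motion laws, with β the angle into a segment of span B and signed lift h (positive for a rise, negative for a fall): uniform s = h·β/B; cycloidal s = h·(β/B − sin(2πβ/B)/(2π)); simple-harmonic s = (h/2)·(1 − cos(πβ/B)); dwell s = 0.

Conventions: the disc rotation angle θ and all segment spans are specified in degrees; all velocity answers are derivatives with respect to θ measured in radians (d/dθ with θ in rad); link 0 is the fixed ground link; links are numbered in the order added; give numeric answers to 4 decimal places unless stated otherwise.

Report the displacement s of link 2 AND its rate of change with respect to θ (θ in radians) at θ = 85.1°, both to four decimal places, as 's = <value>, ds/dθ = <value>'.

seg 1 [0°–75.4°] uniform, h=22: full span → s += 22 → s = 22.0000
seg 2 [75.4°–121.7°] simple-harmonic, h=27: θ=85.1° here. β=9.7, B=46.3. 27/2·(1 − cos(π·0.2095)) = 2.8200 → s = 24.8200
velocity in seg [75.4°–121.7°] (simple-harmonic), θ in radians: β = 9.7° = 0.1693 rad, B = 46.3° = 0.8081 rad; ds/dθ = (πh/(2B)) sin(πβ/B) = (π·27/(2·0.8081)) sin(π·0.2095) = 32.102933 mm/rad

s = 24.8200, ds/dθ = 32.1029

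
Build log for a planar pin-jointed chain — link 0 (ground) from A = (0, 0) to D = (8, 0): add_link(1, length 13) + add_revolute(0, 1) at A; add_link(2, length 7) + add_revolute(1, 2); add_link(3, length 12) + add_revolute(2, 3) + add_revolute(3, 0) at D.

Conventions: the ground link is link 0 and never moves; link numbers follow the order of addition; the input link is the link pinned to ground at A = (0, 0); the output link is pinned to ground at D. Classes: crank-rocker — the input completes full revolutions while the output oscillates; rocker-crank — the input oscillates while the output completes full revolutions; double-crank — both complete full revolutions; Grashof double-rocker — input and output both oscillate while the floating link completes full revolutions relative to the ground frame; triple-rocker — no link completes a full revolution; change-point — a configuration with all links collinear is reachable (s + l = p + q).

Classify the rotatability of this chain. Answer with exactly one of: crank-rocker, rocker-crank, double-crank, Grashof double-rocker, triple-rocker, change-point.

lengths: ground=8, input=13, coupler=7, output=12
sorted: s=7 (shortest), l=13 (longest), p+q=20
s + l = 20 vs p + q = 20
s + l = p + q → change-point (collinear configuration reachable)

change-point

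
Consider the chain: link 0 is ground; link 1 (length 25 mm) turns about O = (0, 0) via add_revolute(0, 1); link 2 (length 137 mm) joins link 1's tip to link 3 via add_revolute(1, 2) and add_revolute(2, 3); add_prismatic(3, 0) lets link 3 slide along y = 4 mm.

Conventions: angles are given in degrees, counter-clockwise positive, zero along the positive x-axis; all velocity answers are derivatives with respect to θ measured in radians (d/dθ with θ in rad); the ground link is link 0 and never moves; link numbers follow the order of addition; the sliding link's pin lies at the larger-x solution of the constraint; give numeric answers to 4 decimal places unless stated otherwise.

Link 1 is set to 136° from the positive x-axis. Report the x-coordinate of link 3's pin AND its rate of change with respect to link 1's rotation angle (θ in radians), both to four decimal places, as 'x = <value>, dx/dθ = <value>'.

geometry: r = 25 mm, L = 137 mm, e = 4 mm
crank pin P = (r cos θ, r sin θ) = (-17.983495, 17.366459)
h = r sin θ − e = 17.366459 − 4 = 13.366459
x = r cos θ + √(L² − h²) = -17.983495 + 136.346389 = 118.362894
dx/dθ = −r sin θ − h·r cos θ/√(L² − h²) (θ in radians; h = 13.366459) = -15.603481

x = 118.3629, dx/dθ = -15.6035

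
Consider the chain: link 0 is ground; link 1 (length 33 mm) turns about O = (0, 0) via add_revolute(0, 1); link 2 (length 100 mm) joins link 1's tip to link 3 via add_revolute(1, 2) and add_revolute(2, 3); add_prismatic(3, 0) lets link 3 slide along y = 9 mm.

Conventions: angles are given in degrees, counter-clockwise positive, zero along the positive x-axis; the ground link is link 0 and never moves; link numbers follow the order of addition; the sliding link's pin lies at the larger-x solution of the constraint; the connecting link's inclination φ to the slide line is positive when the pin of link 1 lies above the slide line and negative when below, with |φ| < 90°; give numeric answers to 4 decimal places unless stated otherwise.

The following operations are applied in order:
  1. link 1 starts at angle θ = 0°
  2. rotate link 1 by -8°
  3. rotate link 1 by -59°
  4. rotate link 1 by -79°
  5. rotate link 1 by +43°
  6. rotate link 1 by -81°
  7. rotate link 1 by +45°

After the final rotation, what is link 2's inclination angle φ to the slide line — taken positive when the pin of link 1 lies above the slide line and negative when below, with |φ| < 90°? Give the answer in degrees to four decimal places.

geometry: r = 33 mm, L = 100 mm, e = 9 mm; θ starts at 0°
rotate link 1 by -8°: θ ← 0° -8° = -8°
rotate link 1 by -59°: θ ← -8° -59° = -67°
rotate link 1 by -79°: θ ← -67° -79° = -146°
rotate link 1 by +43°: θ ← -146° +43° = -103°
rotate link 1 by -81°: θ ← -103° -81° = -184°
rotate link 1 by +45°: θ ← -184° +45° = -139°
h = r sin θ − e = -21.649948 − 9 = -30.649948
sin φ = h / L = -30.649948 / 100 = -0.30649948
φ = arcsin(-0.30649948) = -17.848399°

-17.8484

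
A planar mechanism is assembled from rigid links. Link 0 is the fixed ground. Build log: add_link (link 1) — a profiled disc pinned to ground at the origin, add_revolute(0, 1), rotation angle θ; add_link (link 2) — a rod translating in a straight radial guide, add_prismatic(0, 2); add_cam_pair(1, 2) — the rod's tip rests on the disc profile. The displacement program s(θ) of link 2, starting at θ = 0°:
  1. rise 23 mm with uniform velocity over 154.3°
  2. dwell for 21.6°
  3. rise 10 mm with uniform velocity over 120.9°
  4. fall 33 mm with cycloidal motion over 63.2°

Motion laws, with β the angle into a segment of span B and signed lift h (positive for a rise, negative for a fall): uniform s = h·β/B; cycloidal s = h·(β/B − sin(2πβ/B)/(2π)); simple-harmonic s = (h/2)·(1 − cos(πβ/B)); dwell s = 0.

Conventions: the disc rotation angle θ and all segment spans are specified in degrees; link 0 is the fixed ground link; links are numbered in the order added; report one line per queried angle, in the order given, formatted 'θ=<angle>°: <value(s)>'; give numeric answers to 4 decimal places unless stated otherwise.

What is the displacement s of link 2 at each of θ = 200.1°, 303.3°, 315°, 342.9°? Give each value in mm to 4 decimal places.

seg 1 [0°–154.3°] uniform, h=23: full span → s += 23 → s = 23.0000
seg 2 [154.3°–175.9°] dwell: s stays 23.0000
seg 3 [175.9°–296.8°] uniform, h=10: θ=200.1° here. β=24.2, B=120.9. 10·24.2/120.9 = 2.0017 → s = 25.0017
seg 3 [175.9°–296.8°] uniform, h=10: full span → s += 10 → s = 33.0000
seg 4 [296.8°–360°] cycloidal, h=-33: θ=303.3° here. β=6.5, B=63.2. -33·(0.1028 − sin(2π·0.1028)/(2π)) = -0.2313 → s = 32.7687
seg 4 [296.8°–360°] cycloidal, h=-33: θ=315° here. β=18.2, B=63.2. -33·(0.2880 − sin(2π·0.2880)/(2π)) = -4.3998 → s = 28.6002
seg 4 [296.8°–360°] cycloidal, h=-33: θ=342.9° here. β=46.1, B=63.2. -33·(0.7294 − sin(2π·0.7294)/(2π)) = -29.2795 → s = 3.7205

θ=200.1°: 25.0017
θ=303.3°: 32.7687
θ=315°: 28.6002
θ=342.9°: 3.7205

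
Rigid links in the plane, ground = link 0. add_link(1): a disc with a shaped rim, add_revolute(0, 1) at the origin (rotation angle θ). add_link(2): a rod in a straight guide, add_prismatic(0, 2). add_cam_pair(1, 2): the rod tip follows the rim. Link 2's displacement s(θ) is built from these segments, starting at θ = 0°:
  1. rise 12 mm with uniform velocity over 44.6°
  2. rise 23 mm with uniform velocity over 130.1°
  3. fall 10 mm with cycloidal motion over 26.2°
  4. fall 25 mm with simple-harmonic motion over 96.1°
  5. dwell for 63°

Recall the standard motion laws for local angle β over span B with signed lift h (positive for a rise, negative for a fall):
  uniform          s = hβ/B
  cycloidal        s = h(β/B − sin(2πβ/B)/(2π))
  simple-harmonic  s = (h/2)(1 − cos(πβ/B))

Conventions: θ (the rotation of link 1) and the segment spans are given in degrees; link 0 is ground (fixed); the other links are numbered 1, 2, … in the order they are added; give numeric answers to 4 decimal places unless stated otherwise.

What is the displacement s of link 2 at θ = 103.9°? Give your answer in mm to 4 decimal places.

segment 1 (0° to 44.6°, uniform, h = 12) is passed completely: s = 0.0000 + (12) = 12.0000
θ = 103.9° falls in segment 2 (44.6° to 174.7°, uniform, h = 23): β = 103.9 − 44.6 = 59.3°, B = 130.1°; Δs = 23·59.3/130.1 = 10.4835; s = 12.0000 + 10.4835 = 22.4835

22.4835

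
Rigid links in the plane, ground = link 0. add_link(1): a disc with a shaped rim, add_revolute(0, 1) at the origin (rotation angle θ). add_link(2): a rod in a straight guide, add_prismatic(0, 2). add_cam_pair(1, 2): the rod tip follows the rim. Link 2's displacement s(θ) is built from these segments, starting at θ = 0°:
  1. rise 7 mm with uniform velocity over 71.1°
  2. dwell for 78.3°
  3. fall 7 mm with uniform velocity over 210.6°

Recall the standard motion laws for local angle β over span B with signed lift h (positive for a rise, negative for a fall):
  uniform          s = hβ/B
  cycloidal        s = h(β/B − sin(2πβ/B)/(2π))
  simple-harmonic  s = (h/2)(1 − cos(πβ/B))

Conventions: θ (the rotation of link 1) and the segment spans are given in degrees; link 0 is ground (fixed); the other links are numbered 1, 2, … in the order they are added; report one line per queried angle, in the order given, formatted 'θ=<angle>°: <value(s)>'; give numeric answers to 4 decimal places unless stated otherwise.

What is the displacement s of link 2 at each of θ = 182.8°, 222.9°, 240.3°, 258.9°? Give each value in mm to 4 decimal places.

segment 1 (0° to 71.1°, uniform, h = 7) is passed completely: s = 0.0000 + (7) = 7.0000
segment 2 (71.1° to 149.4°, dwell): s unchanged at 7.0000
θ = 182.8° falls in segment 3 (149.4° to 360°, uniform, h = -7): β = 182.8 − 149.4 = 33.4°, B = 210.6°; Δs = -7·33.4/210.6 = -1.1102; s = 7.0000 − 1.1102 = 5.8898
θ = 222.9° falls in segment 3 (149.4° to 360°, uniform, h = -7): β = 222.9 − 149.4 = 73.5°, B = 210.6°; Δs = -7·73.5/210.6 = -2.4430; s = 7.0000 − 2.4430 = 4.5570
θ = 240.3° falls in segment 3 (149.4° to 360°, uniform, h = -7): β = 240.3 − 149.4 = 90.9°, B = 210.6°; Δs = -7·90.9/210.6 = -3.0214; s = 7.0000 − 3.0214 = 3.9786
θ = 258.9° falls in segment 3 (149.4° to 360°, uniform, h = -7): β = 258.9 − 149.4 = 109.5°, B = 210.6°; Δs = -7·109.5/210.6 = -3.6396; s = 7.0000 − 3.6396 = 3.3604

θ=182.8°: 5.8898
θ=222.9°: 4.5570
θ=240.3°: 3.9786
θ=258.9°: 3.3604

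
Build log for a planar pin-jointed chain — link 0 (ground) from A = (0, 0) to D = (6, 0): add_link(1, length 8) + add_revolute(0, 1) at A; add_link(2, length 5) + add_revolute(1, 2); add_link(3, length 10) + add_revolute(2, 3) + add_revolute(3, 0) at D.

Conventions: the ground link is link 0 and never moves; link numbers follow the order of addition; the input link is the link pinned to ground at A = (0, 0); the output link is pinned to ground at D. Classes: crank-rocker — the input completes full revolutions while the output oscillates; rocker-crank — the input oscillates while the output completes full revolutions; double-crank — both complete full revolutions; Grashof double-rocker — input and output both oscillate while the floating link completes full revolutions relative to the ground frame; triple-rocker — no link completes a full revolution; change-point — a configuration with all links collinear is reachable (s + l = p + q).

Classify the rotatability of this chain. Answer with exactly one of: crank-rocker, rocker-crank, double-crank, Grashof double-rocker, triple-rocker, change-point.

lengths: ground=6, input=8, coupler=5, output=10
sorted: s=5 (shortest), l=10 (longest), p+q=14
s + l = 15 vs p + q = 14
s + l > p + q → non-Grashof → no link fully rotates → triple-rocker

triple-rocker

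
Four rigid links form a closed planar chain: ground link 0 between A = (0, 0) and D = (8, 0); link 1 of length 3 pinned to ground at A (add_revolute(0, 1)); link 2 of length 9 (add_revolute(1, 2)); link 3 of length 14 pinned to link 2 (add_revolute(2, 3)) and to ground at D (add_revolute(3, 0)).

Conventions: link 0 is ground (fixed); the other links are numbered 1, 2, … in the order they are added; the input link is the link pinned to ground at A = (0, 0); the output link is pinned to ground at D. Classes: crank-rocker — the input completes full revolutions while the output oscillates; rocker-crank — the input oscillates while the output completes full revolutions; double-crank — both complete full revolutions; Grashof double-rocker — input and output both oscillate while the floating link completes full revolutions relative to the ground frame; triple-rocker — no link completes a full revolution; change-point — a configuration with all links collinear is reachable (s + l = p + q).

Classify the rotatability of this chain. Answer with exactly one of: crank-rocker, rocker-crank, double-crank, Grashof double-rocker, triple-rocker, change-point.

lengths: ground=8, input=3, coupler=9, output=14
sorted: s=3 (shortest), l=14 (longest), p+q=17
s + l = 17 vs p + q = 17
s + l = p + q → change-point (collinear configuration reachable)

change-point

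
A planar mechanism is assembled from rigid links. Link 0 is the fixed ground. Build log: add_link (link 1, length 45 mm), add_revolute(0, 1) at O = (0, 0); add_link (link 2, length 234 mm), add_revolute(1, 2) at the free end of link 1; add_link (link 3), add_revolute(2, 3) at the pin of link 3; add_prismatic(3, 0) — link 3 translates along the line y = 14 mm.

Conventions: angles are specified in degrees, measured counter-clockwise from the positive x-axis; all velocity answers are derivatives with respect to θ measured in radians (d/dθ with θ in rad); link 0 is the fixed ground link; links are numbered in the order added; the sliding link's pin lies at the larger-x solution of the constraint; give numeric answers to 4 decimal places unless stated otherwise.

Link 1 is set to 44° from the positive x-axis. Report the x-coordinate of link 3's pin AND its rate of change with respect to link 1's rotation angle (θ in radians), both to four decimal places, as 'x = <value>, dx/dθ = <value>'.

geometry: r = 45 mm, L = 234 mm, e = 14 mm
crank pin P = (r cos θ, r sin θ) = (32.370291, 31.259627)
h = r sin θ − e = 31.259627 − 14 = 17.259627
x = r cos θ + √(L² − h²) = 32.370291 + 233.362605 = 265.732896
dx/dθ = −r sin θ − h·r cos θ/√(L² − h²) (θ in radians; h = 17.259627) = -33.653751

x = 265.7329, dx/dθ = -33.6538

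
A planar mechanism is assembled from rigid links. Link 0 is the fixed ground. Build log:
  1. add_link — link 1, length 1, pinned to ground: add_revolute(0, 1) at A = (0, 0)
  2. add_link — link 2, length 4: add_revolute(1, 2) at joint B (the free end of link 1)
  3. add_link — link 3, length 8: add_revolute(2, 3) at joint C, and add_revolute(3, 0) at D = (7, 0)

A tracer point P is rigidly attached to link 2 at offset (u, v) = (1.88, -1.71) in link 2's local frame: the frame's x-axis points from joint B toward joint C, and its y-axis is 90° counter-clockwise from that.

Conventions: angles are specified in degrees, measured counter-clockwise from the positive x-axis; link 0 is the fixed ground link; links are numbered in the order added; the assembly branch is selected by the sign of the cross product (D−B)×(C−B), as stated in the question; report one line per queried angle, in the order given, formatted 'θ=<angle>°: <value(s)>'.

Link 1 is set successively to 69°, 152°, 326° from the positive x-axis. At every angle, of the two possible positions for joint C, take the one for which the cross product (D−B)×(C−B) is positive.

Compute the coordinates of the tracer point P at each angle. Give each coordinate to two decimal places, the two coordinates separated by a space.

A=(0,0), D=(7.00,0)
θ=69°: B = A + 1.00·(cos69°, sin69°) = (0.3584, 0.9336)
θ=69°: |BD| = 6.7069
θ=69°: circle(B,4.00) ∩ circle(D,8.00): a=-0.2249, h=3.9937
θ=69°:   candidates: C₊=(0.6915,4.9197) cross=26.785; C₋=(-0.4203,-2.9899) cross=-26.785
θ=69°:   branch + wants cross > 0 → take C=(0.6915,4.9197) (cross=26.785)
θ=69°: ex = (C−B)/|BC| = (0.0833,0.9965); ey = (-0.9965,0.0833)
θ=69°: P = B + 1.88·ex + -1.71·ey = (2.2190,2.6646)
θ=152°: B = A + 1.00·(cos152°, sin152°) = (-0.8829, 0.4695)
θ=152°: |BD| = 7.8969
θ=152°: circle(B,4.00) ∩ circle(D,8.00): a=0.9093, h=3.8953
θ=152°:   candidates: C₊=(0.2563,4.3038) cross=30.761; C₋=(-0.2068,-3.4730) cross=-30.761
θ=152°:   branch + wants cross > 0 → take C=(0.2563,4.3038) (cross=30.761)
θ=152°: ex = (C−B)/|BC| = (0.2848,0.9586); ey = (-0.9586,0.2848)
θ=152°: P = B + 1.88·ex + -1.71·ey = (1.2917,1.7846)
θ=326°: B = A + 1.00·(cos326°, sin326°) = (0.8290, -0.5592)
θ=326°: |BD| = 6.1962
θ=326°: circle(B,4.00) ∩ circle(D,8.00): a=-0.7752, h=3.9242
θ=326°:   candidates: C₊=(-0.2971,3.2790) cross=24.315; C₋=(0.4112,-4.5373) cross=-24.315
θ=326°:   branch + wants cross > 0 → take C=(-0.2971,3.2790) (cross=24.315)
θ=326°: ex = (C−B)/|BC| = (-0.2815,0.9595); ey = (-0.9595,-0.2815)
θ=326°: P = B + 1.88·ex + -1.71·ey = (1.9406,1.7262)

θ=69°: 2.22 2.66
θ=152°: 1.29 1.78
θ=326°: 1.94 1.73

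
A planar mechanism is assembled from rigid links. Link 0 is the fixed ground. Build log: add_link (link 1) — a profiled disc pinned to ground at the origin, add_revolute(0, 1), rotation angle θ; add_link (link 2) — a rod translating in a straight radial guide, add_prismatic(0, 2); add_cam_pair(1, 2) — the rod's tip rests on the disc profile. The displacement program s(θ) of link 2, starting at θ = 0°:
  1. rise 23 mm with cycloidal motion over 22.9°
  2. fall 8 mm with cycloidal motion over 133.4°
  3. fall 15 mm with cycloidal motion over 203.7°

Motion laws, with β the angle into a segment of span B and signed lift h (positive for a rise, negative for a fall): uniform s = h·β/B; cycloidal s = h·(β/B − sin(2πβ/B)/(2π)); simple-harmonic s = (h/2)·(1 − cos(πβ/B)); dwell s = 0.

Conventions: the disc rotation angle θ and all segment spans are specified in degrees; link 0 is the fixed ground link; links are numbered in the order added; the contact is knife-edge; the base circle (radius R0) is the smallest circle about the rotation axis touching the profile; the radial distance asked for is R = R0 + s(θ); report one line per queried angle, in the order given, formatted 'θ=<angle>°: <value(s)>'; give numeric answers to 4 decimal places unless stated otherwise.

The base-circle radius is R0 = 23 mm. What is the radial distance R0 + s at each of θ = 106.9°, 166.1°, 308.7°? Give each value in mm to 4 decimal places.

seg 1 [0°–22.9°] cycloidal, h=23: full span → s += 23 → s = 23.0000
seg 2 [22.9°–156.3°] cycloidal, h=-8: θ=106.9° here. β=84, B=133.4. -8·(0.6297 − sin(2π·0.6297)/(2π)) = -5.9639 → s = 17.0361
seg 2 [22.9°–156.3°] cycloidal, h=-8: full span → s += -8 → s = 15.0000
seg 3 [156.3°–360°] cycloidal, h=-15: θ=166.1° here. β=9.8, B=203.7. -15·(0.0481 − sin(2π·0.0481)/(2π)) = -0.0109 → s = 14.9891
seg 3 [156.3°–360°] cycloidal, h=-15: θ=308.7° here. β=152.4, B=203.7. -15·(0.7482 − sin(2π·0.7482)/(2π)) = -13.6096 → s = 1.3904
θ=106.9°: R = R0 + s = 23 + 17.0361 = 40.0361
θ=166.1°: R = R0 + s = 23 + 14.9891 = 37.9891
θ=308.7°: R = R0 + s = 23 + 1.3904 = 24.3904

θ=106.9°: 40.0361
θ=166.1°: 37.9891
θ=308.7°: 24.3904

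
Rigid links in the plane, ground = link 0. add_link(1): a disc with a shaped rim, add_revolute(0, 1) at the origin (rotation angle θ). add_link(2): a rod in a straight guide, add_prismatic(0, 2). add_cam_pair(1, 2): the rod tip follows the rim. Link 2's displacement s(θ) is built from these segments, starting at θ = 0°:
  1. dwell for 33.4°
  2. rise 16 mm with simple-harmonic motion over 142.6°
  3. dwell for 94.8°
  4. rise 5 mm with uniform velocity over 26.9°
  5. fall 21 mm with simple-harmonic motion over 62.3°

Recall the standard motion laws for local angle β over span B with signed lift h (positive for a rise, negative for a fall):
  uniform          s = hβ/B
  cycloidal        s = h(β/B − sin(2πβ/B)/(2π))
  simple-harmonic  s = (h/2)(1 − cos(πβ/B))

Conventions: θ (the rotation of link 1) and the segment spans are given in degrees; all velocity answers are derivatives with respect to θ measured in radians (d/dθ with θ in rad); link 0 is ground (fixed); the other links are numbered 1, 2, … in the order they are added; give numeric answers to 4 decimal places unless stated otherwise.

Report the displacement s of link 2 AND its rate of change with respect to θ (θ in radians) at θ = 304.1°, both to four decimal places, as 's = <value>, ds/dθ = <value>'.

segment 1 (0° to 33.4°, dwell): s unchanged at 0.0000
segment 2 (33.4° to 176°, simple-harmonic, h = 16) is passed completely: s = 0.0000 + (16) = 16.0000
segment 3 (176° to 270.8°, dwell): s unchanged at 16.0000
segment 4 (270.8° to 297.7°, uniform, h = 5) is passed completely: s = 16.0000 + (5) = 21.0000
θ = 304.1° falls in segment 5 (297.7° to 360°, simple-harmonic, h = -21): β = 304.1 − 297.7 = 6.4°, B = 62.3°; Δs = -21/2·(1 − cos(π·0.1027)) = -0.5421; s = 21.0000 − 0.5421 = 20.4579
velocity in seg [297.7°–360°] (simple-harmonic), θ in radians: β = 6.4° = 0.1117 rad, B = 62.3° = 1.0873 rad; ds/dθ = (πh/(2B)) sin(πβ/B) = (π·(-21)/(2·1.0873)) sin(π·0.1027) = -9.621663 mm/rad

s = 20.4579, ds/dθ = -9.6217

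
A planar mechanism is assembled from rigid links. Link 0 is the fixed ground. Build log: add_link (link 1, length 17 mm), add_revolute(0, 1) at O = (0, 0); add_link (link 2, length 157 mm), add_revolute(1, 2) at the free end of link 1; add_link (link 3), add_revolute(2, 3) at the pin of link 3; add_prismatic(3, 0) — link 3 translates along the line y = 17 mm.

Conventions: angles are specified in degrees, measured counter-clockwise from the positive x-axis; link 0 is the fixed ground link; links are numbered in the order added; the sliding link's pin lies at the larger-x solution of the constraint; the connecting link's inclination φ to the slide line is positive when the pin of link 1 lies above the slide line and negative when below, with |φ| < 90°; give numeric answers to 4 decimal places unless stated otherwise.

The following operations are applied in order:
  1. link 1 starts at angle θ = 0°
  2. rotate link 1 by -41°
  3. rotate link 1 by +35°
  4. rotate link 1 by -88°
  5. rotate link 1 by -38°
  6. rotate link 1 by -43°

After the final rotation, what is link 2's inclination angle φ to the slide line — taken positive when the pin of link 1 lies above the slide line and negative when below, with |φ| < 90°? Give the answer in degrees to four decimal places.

geometry: r = 17 mm, L = 157 mm, e = 17 mm; θ starts at 0°
rotate link 1 by -41°: θ ← 0° -41° = -41°
rotate link 1 by +35°: θ ← -41° +35° = -6°
rotate link 1 by -88°: θ ← -6° -88° = -94°
rotate link 1 by -38°: θ ← -94° -38° = -132°
rotate link 1 by -43°: θ ← -132° -43° = -175°
h = r sin θ − e = -1.481648 − 17 = -18.481648
sin φ = h / L = -18.481648 / 157 = -0.11771750
φ = arcsin(-0.11771750) = -6.760391°

-6.7604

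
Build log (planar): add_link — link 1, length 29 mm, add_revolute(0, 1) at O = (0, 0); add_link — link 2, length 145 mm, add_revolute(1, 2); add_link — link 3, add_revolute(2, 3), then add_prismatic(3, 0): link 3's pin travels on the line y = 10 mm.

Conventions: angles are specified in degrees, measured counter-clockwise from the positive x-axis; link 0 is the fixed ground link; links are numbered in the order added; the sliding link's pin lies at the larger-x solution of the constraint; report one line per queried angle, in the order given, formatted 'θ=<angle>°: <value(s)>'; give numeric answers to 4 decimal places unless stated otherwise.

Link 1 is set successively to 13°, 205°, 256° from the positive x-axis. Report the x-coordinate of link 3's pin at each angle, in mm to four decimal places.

geometry: r = 29 mm, L = 145 mm, e = 10 mm
θ=13°: crank pin P = (r cos θ, r sin θ) = (28.256732, 6.523581)
θ=13°: h = r sin θ − e = 6.523581 − 10 = -3.476419
θ=13°: x = r cos θ + √(L² − h²) = 28.256732 + 144.958320 = 173.215052
θ=205°: crank pin P = (r cos θ, r sin θ) = (-26.282926, -12.255930)
θ=205°: h = r sin θ − e = -12.255930 − 10 = -22.255930
θ=205°: x = r cos θ + √(L² − h²) = -26.282926 + 143.281798 = 116.998872
θ=256°: crank pin P = (r cos θ, r sin θ) = (-7.015735, -28.138576)
θ=256°: h = r sin θ − e = -28.138576 − 10 = -38.138576
θ=256°: x = r cos θ + √(L² − h²) = -7.015735 + 139.894421 = 132.878686

θ=13°: 173.2151
θ=205°: 116.9989
θ=256°: 132.8787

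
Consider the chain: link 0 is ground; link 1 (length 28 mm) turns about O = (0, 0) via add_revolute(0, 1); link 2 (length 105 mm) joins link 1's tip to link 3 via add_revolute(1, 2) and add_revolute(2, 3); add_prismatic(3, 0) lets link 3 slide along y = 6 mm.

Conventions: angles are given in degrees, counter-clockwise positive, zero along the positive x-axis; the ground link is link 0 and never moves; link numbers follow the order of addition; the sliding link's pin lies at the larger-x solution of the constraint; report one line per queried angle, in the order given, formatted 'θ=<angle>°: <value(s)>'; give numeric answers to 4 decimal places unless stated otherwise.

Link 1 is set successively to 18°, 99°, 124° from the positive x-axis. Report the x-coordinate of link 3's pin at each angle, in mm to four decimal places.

geometry: r = 28 mm, L = 105 mm, e = 6 mm
θ=18°: crank pin P = (r cos θ, r sin θ) = (26.629582, 8.652476)
θ=18°: h = r sin θ − e = 8.652476 − 6 = 2.652476
θ=18°: x = r cos θ + √(L² − h²) = 26.629582 + 104.966492 = 131.596074
θ=99°: crank pin P = (r cos θ, r sin θ) = (-4.380165, 27.655274)
θ=99°: h = r sin θ − e = 27.655274 − 6 = 21.655274
θ=99°: x = r cos θ + √(L² − h²) = -4.380165 + 102.742635 = 98.362470
θ=124°: crank pin P = (r cos θ, r sin θ) = (-15.657401, 23.213052)
θ=124°: h = r sin θ − e = 23.213052 − 6 = 17.213052
θ=124°: x = r cos θ + √(L² − h²) = -15.657401 + 103.579490 = 87.922089

θ=18°: 131.5961
θ=99°: 98.3625
θ=124°: 87.9221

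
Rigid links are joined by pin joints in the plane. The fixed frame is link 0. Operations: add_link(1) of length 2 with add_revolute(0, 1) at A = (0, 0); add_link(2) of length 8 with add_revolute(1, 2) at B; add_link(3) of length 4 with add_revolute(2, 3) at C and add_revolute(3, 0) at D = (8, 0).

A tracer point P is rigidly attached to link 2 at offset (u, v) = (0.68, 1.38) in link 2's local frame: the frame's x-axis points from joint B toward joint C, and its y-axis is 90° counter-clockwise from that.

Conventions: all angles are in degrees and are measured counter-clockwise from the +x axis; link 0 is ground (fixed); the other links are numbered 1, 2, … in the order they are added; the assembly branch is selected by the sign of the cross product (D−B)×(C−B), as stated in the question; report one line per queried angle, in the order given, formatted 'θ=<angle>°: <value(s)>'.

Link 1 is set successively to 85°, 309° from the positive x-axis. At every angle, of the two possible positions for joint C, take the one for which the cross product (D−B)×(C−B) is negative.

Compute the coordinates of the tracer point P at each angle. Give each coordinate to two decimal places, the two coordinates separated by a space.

A=(0,0), D=(8.00,0)
θ=85°: B = A + 2.00·(cos85°, sin85°) = (0.1743, 1.9924)
θ=85°: |BD| = 8.0753
θ=85°: circle(B,8.00) ∩ circle(D,4.00): a=7.0097, h=3.8554
θ=85°:   candidates: C₊=(7.9185,3.9992) cross=31.134; C₋=(6.0161,-3.4733) cross=-31.134
θ=85°:   branch - wants cross < 0 → take C=(6.0161,-3.4733) (cross=-31.134)
θ=85°: ex = (C−B)/|BC| = (0.7302,-0.6832); ey = (0.6832,0.7302)
θ=85°: P = B + 0.68·ex + 1.38·ey = (1.6137,2.5355)
θ=309°: B = A + 2.00·(cos309°, sin309°) = (1.2586, -1.5543)
θ=309°: |BD| = 6.9182
θ=309°: circle(B,8.00) ∩ circle(D,4.00): a=6.9282, h=4.0000
θ=309°:   candidates: C₊=(7.1111,3.9000) cross=27.673; C₋=(8.9084,-3.8955) cross=-27.673
θ=309°:   branch - wants cross < 0 → take C=(8.9084,-3.8955) (cross=-27.673)
θ=309°: ex = (C−B)/|BC| = (0.9562,-0.2926); ey = (0.2926,0.9562)
θ=309°: P = B + 0.68·ex + 1.38·ey = (2.3127,-0.4337)

θ=85°: 1.61 2.54
θ=309°: 2.31 -0.43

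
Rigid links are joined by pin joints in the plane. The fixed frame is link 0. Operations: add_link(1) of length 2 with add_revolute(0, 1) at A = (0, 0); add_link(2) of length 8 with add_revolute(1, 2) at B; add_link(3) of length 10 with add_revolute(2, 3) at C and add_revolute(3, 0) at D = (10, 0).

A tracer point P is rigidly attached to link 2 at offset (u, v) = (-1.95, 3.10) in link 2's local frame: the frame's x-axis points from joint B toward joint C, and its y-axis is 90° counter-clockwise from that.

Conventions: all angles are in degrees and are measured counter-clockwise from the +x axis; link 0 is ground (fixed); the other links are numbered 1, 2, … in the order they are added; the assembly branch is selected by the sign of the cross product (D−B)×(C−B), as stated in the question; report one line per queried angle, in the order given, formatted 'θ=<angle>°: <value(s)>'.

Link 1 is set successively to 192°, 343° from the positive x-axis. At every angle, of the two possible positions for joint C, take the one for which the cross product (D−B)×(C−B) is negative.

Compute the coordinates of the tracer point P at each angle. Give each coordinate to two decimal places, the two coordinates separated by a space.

A=(0,0), D=(10.00,0)
θ=192°: B = A + 2.00·(cos192°, sin192°) = (-1.9563, -0.4158)
θ=192°: |BD| = 11.9635
θ=192°: circle(B,8.00) ∩ circle(D,10.00): a=4.4772, h=6.6298
θ=192°:   candidates: C₊=(2.2878,6.3656) cross=79.316; C₋=(2.7486,-6.8860) cross=-79.316
θ=192°:   branch - wants cross < 0 → take C=(2.7486,-6.8860) (cross=-79.316)
θ=192°: ex = (C−B)/|BC| = (0.5881,-0.8088); ey = (0.8088,0.5881)
θ=192°: P = B + -1.95·ex + 3.10·ey = (-0.5959,2.9844)
θ=343°: B = A + 2.00·(cos343°, sin343°) = (1.9126, -0.5847)
θ=343°: |BD| = 8.1085
θ=343°: circle(B,8.00) ∩ circle(D,10.00): a=1.8344, h=7.7869
θ=343°:   candidates: C₊=(3.1806,7.3141) cross=63.140; C₋=(4.3037,-8.2190) cross=-63.140
θ=343°:   branch - wants cross < 0 → take C=(4.3037,-8.2190) (cross=-63.140)
θ=343°: ex = (C−B)/|BC| = (0.2989,-0.9543); ey = (0.9543,0.2989)
θ=343°: P = B + -1.95·ex + 3.10·ey = (4.2881,2.2027)

θ=192°: -0.60 2.98
θ=343°: 4.29 2.20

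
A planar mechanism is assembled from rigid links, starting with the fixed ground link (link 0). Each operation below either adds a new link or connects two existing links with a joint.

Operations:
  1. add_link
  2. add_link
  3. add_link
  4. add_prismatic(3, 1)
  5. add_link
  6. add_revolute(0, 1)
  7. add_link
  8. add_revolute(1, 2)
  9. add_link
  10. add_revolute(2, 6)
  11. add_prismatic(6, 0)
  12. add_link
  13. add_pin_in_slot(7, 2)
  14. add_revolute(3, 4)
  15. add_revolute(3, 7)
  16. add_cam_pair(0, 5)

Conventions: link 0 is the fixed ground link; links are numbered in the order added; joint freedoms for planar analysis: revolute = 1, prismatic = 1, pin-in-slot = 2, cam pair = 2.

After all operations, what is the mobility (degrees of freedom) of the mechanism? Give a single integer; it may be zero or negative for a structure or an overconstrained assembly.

L=1 J1=0 J2=0
add link → L=2 J1=0 J2=0
add link → L=3 J1=0 J2=0
add link → L=4 J1=0 J2=0
P@3,1 dof=1 J1 → L=4 J1=1 J2=0
add link → L=5 J1=1 J2=0
R@0,1 dof=1 J1 → L=5 J1=2 J2=0
add link → L=6 J1=2 J2=0
R@1,2 dof=1 J1 → L=6 J1=3 J2=0
add link → L=7 J1=3 J2=0
R@2,6 dof=1 J1 → L=7 J1=4 J2=0
P@6,0 dof=1 J1 → L=7 J1=5 J2=0
add link → L=8 J1=5 J2=0
PS@7,2 dof=2 J2 → L=8 J1=5 J2=1
R@3,4 dof=1 J1 → L=8 J1=6 J2=1
R@3,7 dof=1 J1 → L=8 J1=7 J2=1
C@0,5 dof=2 J2 → L=8 J1=7 J2=2
M=3(L−1)−2J1−J2=3·7−2·7−2=5

M = 5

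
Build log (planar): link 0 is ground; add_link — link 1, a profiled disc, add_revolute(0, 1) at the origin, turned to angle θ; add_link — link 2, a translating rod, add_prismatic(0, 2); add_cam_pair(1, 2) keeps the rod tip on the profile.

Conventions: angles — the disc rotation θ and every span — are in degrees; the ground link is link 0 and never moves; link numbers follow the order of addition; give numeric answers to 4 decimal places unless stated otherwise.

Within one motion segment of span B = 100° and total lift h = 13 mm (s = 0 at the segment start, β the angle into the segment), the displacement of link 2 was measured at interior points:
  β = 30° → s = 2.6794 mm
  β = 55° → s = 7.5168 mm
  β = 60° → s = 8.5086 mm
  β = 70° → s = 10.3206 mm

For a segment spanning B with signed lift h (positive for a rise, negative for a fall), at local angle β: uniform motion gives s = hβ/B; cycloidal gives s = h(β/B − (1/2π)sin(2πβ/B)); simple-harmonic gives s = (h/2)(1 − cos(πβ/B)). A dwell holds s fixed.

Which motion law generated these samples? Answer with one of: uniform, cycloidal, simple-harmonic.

candidates at β/B = r: uniform s = h·r (linear in β); cycloidal s = h·(r − sin(2πr)/(2π)); simple-harmonic s = (h/2)(1 − cos(πr))
β=30°: printed 2.6794 | uniform 3.9000, cycloidal 1.9323, simple-harmonic 2.6794
β=55°: printed 7.5168 | uniform 7.1500, cycloidal 7.7894, simple-harmonic 7.5168
β=60°: printed 8.5086 | uniform 7.8000, cycloidal 9.0161, simple-harmonic 8.5086
β=70°: printed 10.3206 | uniform 9.1000, cycloidal 11.0677, simple-harmonic 10.3206
only one law matches every sample → simple-harmonic

simple-harmonic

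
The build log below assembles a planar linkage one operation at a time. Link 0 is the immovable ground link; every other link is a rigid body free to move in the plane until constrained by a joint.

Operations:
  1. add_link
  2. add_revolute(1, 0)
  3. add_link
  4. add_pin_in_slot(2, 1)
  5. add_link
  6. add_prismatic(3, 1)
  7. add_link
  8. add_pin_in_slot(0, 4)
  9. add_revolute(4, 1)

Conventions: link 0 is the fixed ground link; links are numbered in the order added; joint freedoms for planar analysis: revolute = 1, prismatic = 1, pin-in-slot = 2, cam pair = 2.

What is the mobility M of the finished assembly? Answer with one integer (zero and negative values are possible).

ground; <1,0,0>
#1 <2,0,0>
R:1↔0 J1 <2,1,0>
#2 <3,1,0>
PS:2↔1 J2 <3,1,1>
#3 <4,1,1>
P:3↔1 J1 <4,2,1>
#4 <5,2,1>
PS:0↔4 J2 <5,2,2>
R:4↔1 J1 <5,3,2>
3×4 − 2×3 − 1×2 = 4

M = 4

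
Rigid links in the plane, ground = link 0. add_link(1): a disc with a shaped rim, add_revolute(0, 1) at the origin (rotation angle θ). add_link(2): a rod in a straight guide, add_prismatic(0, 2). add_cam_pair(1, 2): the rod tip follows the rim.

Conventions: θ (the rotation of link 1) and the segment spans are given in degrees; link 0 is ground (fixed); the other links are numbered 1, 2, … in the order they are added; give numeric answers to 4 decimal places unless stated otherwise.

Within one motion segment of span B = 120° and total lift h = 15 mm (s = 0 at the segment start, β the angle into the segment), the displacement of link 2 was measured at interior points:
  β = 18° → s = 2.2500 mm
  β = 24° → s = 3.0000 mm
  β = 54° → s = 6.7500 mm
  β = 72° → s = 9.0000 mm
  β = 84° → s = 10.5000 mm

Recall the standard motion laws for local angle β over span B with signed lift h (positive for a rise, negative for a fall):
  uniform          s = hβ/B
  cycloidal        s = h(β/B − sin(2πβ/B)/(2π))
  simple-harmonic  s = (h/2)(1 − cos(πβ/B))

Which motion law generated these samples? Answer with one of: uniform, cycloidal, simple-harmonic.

candidates at β/B = r: uniform s = h·r (linear in β); cycloidal s = h·(r − sin(2πr)/(2π)); simple-harmonic s = (h/2)(1 − cos(πr))
β=18°: printed 2.2500 | uniform 2.2500, cycloidal 0.3186, simple-harmonic 0.8175
β=24°: printed 3.0000 | uniform 3.0000, cycloidal 0.7295, simple-harmonic 1.4324
β=54°: printed 6.7500 | uniform 6.7500, cycloidal 6.0123, simple-harmonic 6.3267
β=72°: printed 9.0000 | uniform 9.0000, cycloidal 10.4032, simple-harmonic 9.8176
β=84°: printed 10.5000 | uniform 10.5000, cycloidal 12.7705, simple-harmonic 11.9084
only one law matches every sample → uniform

uniform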